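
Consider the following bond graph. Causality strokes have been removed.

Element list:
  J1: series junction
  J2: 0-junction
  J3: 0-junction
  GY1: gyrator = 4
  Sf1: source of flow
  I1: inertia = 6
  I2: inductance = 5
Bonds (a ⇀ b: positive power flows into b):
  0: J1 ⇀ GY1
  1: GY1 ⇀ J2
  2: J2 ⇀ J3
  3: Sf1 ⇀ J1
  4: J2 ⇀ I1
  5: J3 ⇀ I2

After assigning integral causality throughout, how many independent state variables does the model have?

#3 →Sf1  (Sf1 (Sf) sets flow on bond)
#0 →J1  (J1: bond 3 brought flow, rest push out)
#1 →J2  (through GY1, causality inverts; strokes same side of GY1)
#2 →J3  (common-e at J2 fixed by 1)
#4 →I1  (J2 effort already set via bond 1)
#5 →I2  (0-jn J3 has e-setter on 2)

2  (I1, I2 all integral)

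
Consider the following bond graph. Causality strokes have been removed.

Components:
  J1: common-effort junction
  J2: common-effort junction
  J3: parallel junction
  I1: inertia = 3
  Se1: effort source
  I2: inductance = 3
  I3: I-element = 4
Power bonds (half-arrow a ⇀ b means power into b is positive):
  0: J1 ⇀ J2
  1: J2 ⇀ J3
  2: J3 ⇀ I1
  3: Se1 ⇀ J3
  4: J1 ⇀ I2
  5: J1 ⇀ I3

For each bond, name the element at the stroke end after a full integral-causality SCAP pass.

bond 0 stroke→J1
bond 1 stroke→J2
bond 2 stroke→I1
bond 3 stroke→J3
bond 4 stroke→I2
bond 5 stroke→I3

b3 stroke→J3  (source Se1 imposes e)
b1 stroke→J2  (common-e at J3 fixed by 3)
b2 stroke→I1  (0-jn J3 has e-setter on 3)
b0 stroke→J1  (J2 effort already set via bond 1)
b4 stroke→I2  (common-e at J1 fixed by 0)
b5 stroke→I3  (0-jn J1 has e-setter on 0)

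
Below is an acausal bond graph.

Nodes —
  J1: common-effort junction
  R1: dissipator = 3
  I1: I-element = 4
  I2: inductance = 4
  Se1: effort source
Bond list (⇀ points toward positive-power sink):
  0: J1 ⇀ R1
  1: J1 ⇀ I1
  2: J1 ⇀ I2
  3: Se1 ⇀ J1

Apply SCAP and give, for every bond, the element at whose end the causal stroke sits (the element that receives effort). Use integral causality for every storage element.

#0 |R1
#1 |I1
#2 |I2
#3 |J1

#3 |J1  (Se1 fixes effort; stroke away)
#0 |R1  (0-jn J1 has e-setter on 3)
#1 |I1  (0-jn J1 has e-setter on 3)
#2 |I2  (J1 effort already set via bond 3)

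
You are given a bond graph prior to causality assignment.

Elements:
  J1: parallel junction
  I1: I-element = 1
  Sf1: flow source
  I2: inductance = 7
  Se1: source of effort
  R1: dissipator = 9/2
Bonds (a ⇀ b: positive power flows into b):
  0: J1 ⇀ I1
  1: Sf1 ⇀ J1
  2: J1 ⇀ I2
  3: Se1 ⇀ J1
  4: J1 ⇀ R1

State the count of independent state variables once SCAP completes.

#1 →Sf1  (source Sf1 imposes f)
#3 →J1  (Se1: effort source, stroke at far end)
#0 →I1  (J1 effort already set via bond 3)
#2 →I2  (J1 effort already set via bond 3)
#4 →R1  (0-jn J1 has e-setter on 3)

2  (I1, I2 all integral)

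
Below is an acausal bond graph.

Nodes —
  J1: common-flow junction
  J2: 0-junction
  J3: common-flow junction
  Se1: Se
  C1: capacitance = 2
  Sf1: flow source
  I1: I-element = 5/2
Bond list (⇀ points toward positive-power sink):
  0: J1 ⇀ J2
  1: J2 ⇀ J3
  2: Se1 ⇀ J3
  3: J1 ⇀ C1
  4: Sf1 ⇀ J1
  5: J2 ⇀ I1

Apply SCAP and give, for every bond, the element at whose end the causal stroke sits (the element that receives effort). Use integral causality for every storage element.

#2 →J3  (Se1 fixes effort; stroke away)
#4 →Sf1  (Sf1 fixes flow; stroke at Sf1)
#0 →J1  (J1: bond 4 brought flow, rest push out)
#3 →J1  (J1 flow already set via bond 4)
#1 →J2  (only one flow-in slot at J3)
#5 →I1  (0-jn J2 has e-setter on 1)

b0 |J1
b1 |J2
b2 |J3
b3 |J1
b4 |Sf1
b5 |I1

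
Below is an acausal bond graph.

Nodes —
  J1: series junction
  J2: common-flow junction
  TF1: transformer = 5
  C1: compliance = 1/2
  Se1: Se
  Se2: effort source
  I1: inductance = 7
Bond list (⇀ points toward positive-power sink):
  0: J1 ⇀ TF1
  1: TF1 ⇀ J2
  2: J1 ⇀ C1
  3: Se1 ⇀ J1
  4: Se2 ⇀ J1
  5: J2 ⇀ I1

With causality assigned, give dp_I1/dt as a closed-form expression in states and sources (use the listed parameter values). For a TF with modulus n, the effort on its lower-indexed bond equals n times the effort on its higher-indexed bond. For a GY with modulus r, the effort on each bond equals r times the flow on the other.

dp_I1/dt = E_Se1/5 + E_Se2/5 - 2*q_C1/5

bond 3 stroke at J1  (source Se1 imposes e)
bond 4 stroke at J1  (Se2: effort source, stroke at far end)
bond 2 stroke at J1  (prefer integral on C1)
bond 0 stroke at TF1  (J1 needs exactly one f-in)
bond 1 stroke at J2  (through TF1, causality passes straight; one stroke at TF1)
bond 5 stroke at I1  (J2: last free bond brings flow in)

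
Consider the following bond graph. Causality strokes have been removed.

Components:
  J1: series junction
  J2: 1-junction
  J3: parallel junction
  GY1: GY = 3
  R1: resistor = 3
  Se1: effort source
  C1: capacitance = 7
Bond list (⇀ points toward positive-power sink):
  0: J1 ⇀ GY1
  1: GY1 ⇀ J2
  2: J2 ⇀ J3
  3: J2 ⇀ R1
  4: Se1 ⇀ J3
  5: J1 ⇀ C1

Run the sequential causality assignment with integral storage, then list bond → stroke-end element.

β4 stroke→J3  (Se1: effort source, stroke at far end)
β2 stroke→J2  (J3 effort already set via bond 4)
β5 stroke→J1  (C1 outputs effort q/C1)
β0 stroke→GY1  (only one flow-in slot at J1)
β1 stroke→GY1  (GY1 both-in/both-out from 0)
β3 stroke→J2  (1-jn J2 has f-setter on 1)

β0 →GY1
β1 →GY1
β2 →J2
β3 →J2
β4 →J3
β5 →J1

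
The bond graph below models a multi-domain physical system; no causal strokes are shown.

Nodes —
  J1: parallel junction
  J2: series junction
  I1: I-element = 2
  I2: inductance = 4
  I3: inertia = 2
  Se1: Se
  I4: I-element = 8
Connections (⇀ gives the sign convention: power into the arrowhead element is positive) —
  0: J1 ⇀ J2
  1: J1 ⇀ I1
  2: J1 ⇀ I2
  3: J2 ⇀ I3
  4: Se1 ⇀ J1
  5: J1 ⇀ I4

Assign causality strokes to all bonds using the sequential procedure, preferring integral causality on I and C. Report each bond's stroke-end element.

#0 stroke at J2
#1 stroke at I1
#2 stroke at I2
#3 stroke at I3
#4 stroke at J1
#5 stroke at I4

#4 |J1  (Se1: effort source, stroke at far end)
#0 |J2  (0-jn J1 has e-setter on 4)
#1 |I1  (J1: bond 4 brought effort, rest push out)
#2 |I2  (J1: bond 4 brought effort, rest push out)
#5 |I4  (common-e at J1 fixed by 4)
#3 |I3  (J2: last free bond brings flow in)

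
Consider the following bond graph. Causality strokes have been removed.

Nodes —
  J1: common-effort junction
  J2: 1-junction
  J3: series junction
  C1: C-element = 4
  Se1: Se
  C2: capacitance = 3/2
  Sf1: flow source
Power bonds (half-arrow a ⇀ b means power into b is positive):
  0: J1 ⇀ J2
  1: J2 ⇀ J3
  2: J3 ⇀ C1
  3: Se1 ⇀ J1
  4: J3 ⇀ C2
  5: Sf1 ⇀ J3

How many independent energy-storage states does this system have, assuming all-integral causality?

2  (C1, C2 all integral)

β3 |J1  (Se1: effort source, stroke at far end)
β5 |Sf1  (source Sf1 imposes f)
β0 |J2  (J1: bond 3 brought effort, rest push out)
β1 |J3  (closing 1-jn rule on J2)
β2 |J3  (J3: bond 5 brought flow, rest push out)
β4 |J3  (J3: bond 5 brought flow, rest push out)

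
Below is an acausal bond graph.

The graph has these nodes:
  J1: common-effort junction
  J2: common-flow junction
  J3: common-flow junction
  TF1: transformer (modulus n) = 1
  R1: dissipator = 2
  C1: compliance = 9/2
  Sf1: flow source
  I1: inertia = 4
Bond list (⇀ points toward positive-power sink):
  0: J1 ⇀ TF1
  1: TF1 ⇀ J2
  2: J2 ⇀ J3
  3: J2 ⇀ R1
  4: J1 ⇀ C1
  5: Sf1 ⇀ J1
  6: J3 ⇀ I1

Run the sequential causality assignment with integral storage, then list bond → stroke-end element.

β0 stroke→TF1
β1 stroke→J2
β2 stroke→J3
β3 stroke→J2
β4 stroke→J1
β5 stroke→Sf1
β6 stroke→I1

bond 5 stroke→Sf1  (Sf1 fixes flow; stroke at Sf1)
bond 4 stroke→J1  (prefer integral on C1)
bond 0 stroke→TF1  (J1: bond 4 brought effort, rest push out)
bond 1 stroke→J2  (TF1 one-in-one-out from 0)
bond 6 stroke→I1  (prefer integral on I1)
bond 2 stroke→J3  (1-jn J3 has f-setter on 6)
bond 3 stroke→J2  (common-f at J2 fixed by 2)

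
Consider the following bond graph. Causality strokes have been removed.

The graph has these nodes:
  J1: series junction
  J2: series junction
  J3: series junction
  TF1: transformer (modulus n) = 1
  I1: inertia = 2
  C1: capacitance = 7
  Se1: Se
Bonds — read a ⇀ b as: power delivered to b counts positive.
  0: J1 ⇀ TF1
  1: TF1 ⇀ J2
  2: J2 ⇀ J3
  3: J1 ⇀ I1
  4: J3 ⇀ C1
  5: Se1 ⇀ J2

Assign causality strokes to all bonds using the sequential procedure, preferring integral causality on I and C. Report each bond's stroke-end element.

#0 →J1
#1 →TF1
#2 →J2
#3 →I1
#4 →J3
#5 →J2

b5 |J2  (Se1 fixes effort; stroke away)
b3 |I1  (I1 integral (f out))
b0 |J1  (J1: bond 3 brought flow, rest push out)
b1 |TF1  (TF1 one-in-one-out from 0)
b2 |J2  (common-f at J2 fixed by 1)
b4 |J3  (J3: bond 2 brought flow, rest push out)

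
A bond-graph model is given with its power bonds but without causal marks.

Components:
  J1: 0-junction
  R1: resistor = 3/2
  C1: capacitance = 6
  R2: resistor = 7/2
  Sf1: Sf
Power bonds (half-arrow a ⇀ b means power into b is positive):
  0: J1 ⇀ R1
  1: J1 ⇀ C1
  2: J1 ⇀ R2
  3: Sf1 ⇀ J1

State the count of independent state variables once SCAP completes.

1  (C1 all integral)

bond 3 →Sf1  (source Sf1 imposes f)
bond 1 →J1  (prefer integral on C1)
bond 0 →R1  (J1 effort already set via bond 1)
bond 2 →R2  (J1 effort already set via bond 1)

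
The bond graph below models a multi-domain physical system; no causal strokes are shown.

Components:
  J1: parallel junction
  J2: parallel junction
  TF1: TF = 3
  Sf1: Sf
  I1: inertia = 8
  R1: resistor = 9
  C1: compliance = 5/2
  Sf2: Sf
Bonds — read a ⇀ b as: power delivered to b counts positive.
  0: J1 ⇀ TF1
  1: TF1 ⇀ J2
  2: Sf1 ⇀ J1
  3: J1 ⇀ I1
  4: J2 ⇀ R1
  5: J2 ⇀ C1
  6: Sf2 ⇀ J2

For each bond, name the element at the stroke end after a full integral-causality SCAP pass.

β2 |Sf1  (Sf1 (Sf) sets flow on bond)
β6 |Sf2  (Sf2: flow source, stroke at near end)
β3 |I1  (prefer integral on I1)
β0 |J1  (only one effort-in slot at J1)
β1 |TF1  (TF1 one-in-one-out from 0)
β5 |J2  (C1 outputs effort q/C1)
β4 |R1  (0-jn J2 has e-setter on 5)

β0 stroke→J1
β1 stroke→TF1
β2 stroke→Sf1
β3 stroke→I1
β4 stroke→R1
β5 stroke→J2
β6 stroke→Sf2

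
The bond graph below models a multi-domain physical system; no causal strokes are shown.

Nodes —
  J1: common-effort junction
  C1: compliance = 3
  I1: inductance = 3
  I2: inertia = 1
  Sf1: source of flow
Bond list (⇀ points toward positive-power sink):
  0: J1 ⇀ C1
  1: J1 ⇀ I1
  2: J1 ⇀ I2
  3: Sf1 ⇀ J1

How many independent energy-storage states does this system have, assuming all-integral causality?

#3 →Sf1  (Sf1: flow source, stroke at near end)
#0 →J1  (prefer integral on C1)
#1 →I1  (0-jn J1 has e-setter on 0)
#2 →I2  (common-e at J1 fixed by 0)

3  (C1, I1, I2 all integral)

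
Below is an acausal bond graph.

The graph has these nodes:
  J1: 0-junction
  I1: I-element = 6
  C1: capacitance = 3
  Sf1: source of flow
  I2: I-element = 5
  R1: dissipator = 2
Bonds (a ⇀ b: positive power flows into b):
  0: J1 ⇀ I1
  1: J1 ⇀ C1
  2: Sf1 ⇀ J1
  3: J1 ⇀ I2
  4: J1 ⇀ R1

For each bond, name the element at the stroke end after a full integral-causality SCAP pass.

β0 →I1
β1 →J1
β2 →Sf1
β3 →I2
β4 →R1

bond 2 →Sf1  (source Sf1 imposes f)
bond 0 →I1  (I1 outputs flow p/I1)
bond 1 →J1  (prefer integral on C1)
bond 3 →I2  (common-e at J1 fixed by 1)
bond 4 →R1  (0-jn J1 has e-setter on 1)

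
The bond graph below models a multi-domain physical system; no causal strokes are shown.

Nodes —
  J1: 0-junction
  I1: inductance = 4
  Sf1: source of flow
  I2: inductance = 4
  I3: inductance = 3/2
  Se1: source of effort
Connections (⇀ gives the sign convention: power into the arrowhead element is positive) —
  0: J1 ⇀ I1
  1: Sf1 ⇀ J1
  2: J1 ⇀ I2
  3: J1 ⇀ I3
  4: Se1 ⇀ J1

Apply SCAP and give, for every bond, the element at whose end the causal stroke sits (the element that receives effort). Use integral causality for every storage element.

b0 →I1
b1 →Sf1
b2 →I2
b3 →I3
b4 →J1

bond 1 →Sf1  (Sf1 fixes flow; stroke at Sf1)
bond 4 →J1  (Se1 fixes effort; stroke away)
bond 0 →I1  (0-jn J1 has e-setter on 4)
bond 2 →I2  (J1 effort already set via bond 4)
bond 3 →I3  (J1 effort already set via bond 4)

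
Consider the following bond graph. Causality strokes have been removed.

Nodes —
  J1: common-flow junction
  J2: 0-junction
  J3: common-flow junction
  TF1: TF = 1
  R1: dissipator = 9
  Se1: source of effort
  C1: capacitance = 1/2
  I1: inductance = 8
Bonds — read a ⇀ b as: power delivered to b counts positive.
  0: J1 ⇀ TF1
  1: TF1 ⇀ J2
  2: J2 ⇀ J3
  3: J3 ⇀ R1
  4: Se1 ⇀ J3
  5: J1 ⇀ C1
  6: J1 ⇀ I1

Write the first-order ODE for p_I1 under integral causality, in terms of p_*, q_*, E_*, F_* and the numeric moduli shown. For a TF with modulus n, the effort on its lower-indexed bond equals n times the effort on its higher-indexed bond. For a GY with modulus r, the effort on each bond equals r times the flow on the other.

dp_I1/dt = E_Se1 - 9*p_I1/8 - 2*q_C1

#4 |J3  (source Se1 imposes e)
#5 |J1  (prefer integral on C1)
#6 |I1  (I1 integral (f out))
#0 |J1  (common-f at J1 fixed by 6)
#1 |TF1  (TF1: transformer flips bond 0)
#2 |J2  (only one effort-in slot at J2)
#3 |J3  (1-jn J3 has f-setter on 2)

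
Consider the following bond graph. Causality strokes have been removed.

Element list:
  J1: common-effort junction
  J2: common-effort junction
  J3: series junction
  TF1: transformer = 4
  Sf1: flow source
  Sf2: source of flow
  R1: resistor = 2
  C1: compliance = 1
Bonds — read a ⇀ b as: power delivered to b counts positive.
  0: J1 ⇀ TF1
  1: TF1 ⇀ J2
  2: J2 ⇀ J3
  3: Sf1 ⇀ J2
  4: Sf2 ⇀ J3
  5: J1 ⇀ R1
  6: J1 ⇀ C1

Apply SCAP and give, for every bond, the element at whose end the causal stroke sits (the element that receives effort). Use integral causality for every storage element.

b3 →Sf1  (Sf1: flow source, stroke at near end)
b4 →Sf2  (Sf2: flow source, stroke at near end)
b2 →J3  (common-f at J3 fixed by 4)
b1 →J2  (only one effort-in slot at J2)
b0 →TF1  (TF1 one-in-one-out from 1)
b6 →J1  (prefer integral on C1)
b5 →R1  (J1: bond 6 brought effort, rest push out)

b0 stroke at TF1
b1 stroke at J2
b2 stroke at J3
b3 stroke at Sf1
b4 stroke at Sf2
b5 stroke at R1
b6 stroke at J1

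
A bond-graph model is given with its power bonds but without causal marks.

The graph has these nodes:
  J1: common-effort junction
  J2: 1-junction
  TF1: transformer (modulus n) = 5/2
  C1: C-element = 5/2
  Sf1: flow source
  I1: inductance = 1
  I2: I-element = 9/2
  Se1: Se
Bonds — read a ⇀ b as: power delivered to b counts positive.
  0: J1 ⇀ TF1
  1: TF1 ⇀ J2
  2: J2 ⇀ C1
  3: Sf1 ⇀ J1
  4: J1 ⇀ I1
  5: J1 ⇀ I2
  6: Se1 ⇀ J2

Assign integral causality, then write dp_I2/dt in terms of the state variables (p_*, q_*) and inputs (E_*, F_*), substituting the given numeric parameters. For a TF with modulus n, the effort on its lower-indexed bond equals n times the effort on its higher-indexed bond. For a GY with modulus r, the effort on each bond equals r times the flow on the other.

dp_I2/dt = -5*E_Se1/2 + q_C1

bond 3 |Sf1  (Sf1 fixes flow; stroke at Sf1)
bond 6 |J2  (Se1: effort source, stroke at far end)
bond 2 |J2  (C1: C, integral causality)
bond 1 |TF1  (only one flow-in slot at J2)
bond 0 |J1  (TF1: transformer flips bond 1)
bond 4 |I1  (J1: bond 0 brought effort, rest push out)
bond 5 |I2  (common-e at J1 fixed by 0)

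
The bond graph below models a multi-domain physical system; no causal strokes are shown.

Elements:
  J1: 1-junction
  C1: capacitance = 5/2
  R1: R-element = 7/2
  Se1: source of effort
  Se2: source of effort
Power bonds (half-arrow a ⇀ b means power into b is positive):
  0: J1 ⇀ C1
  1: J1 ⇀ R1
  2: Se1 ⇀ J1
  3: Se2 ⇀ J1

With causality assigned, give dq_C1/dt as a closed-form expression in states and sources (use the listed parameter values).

#2 stroke→J1  (Se1: effort source, stroke at far end)
#3 stroke→J1  (Se2: effort source, stroke at far end)
#0 stroke→J1  (C1 outputs effort q/C1)
#1 stroke→R1  (closing 1-jn rule on J1)

dq_C1/dt = 2*E_Se1/7 + 2*E_Se2/7 - 4*q_C1/35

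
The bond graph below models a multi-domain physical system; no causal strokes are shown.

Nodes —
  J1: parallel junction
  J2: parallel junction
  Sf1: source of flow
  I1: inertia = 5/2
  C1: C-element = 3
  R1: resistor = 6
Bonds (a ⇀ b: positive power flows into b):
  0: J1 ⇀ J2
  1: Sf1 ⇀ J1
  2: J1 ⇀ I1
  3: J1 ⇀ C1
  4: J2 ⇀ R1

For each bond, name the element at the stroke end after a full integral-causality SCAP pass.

β1 →Sf1  (Sf1 fixes flow; stroke at Sf1)
β2 →I1  (prefer integral on I1)
β3 →J1  (C1: C, integral causality)
β0 →J2  (J1 effort already set via bond 3)
β4 →R1  (J2: bond 0 brought effort, rest push out)

#0 →J2
#1 →Sf1
#2 →I1
#3 →J1
#4 →R1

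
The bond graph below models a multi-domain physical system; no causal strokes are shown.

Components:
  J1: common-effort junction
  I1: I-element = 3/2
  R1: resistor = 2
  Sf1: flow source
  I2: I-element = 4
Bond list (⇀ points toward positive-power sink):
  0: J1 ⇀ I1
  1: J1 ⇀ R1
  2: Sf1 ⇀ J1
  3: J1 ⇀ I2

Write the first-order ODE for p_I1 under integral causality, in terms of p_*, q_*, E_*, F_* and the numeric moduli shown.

b2 →Sf1  (source Sf1 imposes f)
b0 →I1  (I1 outputs flow p/I1)
b3 →I2  (I2 integral (f out))
b1 →J1  (closing 0-jn rule on J1)

dp_I1/dt = 2*F_Sf1 - 4*p_I1/3 - p_I2/2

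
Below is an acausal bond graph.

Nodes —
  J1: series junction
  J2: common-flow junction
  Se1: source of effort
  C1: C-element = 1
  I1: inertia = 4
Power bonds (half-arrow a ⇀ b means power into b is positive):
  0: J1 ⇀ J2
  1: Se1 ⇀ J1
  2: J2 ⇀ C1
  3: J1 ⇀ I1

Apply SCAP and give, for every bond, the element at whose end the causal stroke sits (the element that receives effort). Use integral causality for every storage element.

bond 1 →J1  (Se1: effort source, stroke at far end)
bond 2 →J2  (C1 outputs effort q/C1)
bond 0 →J1  (J2 needs exactly one f-in)
bond 3 →I1  (J1: last free bond brings flow in)

#0 stroke→J1
#1 stroke→J1
#2 stroke→J2
#3 stroke→I1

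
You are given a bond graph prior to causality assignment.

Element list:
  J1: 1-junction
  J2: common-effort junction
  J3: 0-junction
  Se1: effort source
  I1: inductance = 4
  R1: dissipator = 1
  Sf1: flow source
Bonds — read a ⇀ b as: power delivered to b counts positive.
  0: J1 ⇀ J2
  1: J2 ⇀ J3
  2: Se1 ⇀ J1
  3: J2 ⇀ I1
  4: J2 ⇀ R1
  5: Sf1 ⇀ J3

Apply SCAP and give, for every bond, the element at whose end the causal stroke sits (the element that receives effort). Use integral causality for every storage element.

#2 →J1  (Se1 fixes effort; stroke away)
#5 →Sf1  (source Sf1 imposes f)
#0 →J2  (J1: last free bond brings flow in)
#1 →J3  (J2: bond 0 brought effort, rest push out)
#3 →I1  (0-jn J2 has e-setter on 0)
#4 →R1  (0-jn J2 has e-setter on 0)

#0 →J2
#1 →J3
#2 →J1
#3 →I1
#4 →R1
#5 →Sf1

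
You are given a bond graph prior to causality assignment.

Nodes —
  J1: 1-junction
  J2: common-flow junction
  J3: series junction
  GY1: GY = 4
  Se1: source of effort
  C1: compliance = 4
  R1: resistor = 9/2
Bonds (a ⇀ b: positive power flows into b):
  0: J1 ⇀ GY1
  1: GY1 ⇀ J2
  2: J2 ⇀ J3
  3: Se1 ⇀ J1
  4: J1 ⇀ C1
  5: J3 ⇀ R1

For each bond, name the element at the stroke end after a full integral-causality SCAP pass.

b3 →J1  (Se1: effort source, stroke at far end)
b4 →J1  (prefer integral on C1)
b0 →GY1  (closing 1-jn rule on J1)
b1 →GY1  (GY GY1: same side as bond 0)
b2 →J2  (common-f at J2 fixed by 1)
b5 →J3  (J3 flow already set via bond 2)

#0 →GY1
#1 →GY1
#2 →J2
#3 →J1
#4 →J1
#5 →J3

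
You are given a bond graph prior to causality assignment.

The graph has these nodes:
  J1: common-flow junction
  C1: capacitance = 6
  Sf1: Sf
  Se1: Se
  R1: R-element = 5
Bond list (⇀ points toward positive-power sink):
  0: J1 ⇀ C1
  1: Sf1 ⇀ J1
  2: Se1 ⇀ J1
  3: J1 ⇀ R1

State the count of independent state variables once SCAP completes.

1  (C1 all integral)

#1 →Sf1  (Sf1 (Sf) sets flow on bond)
#2 →J1  (Se1: effort source, stroke at far end)
#0 →J1  (J1: bond 1 brought flow, rest push out)
#3 →J1  (1-jn J1 has f-setter on 1)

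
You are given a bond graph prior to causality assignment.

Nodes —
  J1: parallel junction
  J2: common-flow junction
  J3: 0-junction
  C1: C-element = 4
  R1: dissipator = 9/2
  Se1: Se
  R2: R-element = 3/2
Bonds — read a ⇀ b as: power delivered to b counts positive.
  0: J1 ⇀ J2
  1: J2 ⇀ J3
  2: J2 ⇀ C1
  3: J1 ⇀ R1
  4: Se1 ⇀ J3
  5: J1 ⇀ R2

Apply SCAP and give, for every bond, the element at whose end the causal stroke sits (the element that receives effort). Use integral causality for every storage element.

b4 →J3  (Se1: effort source, stroke at far end)
b1 →J2  (common-e at J3 fixed by 4)
b2 →J2  (prefer integral on C1)
b0 →J1  (J2: last free bond brings flow in)
b3 →R1  (J1: bond 0 brought effort, rest push out)
b5 →R2  (J1: bond 0 brought effort, rest push out)

β0 stroke at J1
β1 stroke at J2
β2 stroke at J2
β3 stroke at R1
β4 stroke at J3
β5 stroke at R2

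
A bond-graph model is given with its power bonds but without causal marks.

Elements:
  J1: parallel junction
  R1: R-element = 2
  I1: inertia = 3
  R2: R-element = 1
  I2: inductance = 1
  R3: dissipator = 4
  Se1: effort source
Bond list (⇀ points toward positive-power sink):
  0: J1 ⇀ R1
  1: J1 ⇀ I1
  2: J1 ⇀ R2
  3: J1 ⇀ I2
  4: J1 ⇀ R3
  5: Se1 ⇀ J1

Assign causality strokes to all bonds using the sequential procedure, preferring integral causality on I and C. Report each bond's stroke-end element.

b0 →R1
b1 →I1
b2 →R2
b3 →I2
b4 →R3
b5 →J1

b5 stroke→J1  (source Se1 imposes e)
b0 stroke→R1  (J1: bond 5 brought effort, rest push out)
b1 stroke→I1  (common-e at J1 fixed by 5)
b2 stroke→R2  (0-jn J1 has e-setter on 5)
b3 stroke→I2  (J1: bond 5 brought effort, rest push out)
b4 stroke→R3  (J1: bond 5 brought effort, rest push out)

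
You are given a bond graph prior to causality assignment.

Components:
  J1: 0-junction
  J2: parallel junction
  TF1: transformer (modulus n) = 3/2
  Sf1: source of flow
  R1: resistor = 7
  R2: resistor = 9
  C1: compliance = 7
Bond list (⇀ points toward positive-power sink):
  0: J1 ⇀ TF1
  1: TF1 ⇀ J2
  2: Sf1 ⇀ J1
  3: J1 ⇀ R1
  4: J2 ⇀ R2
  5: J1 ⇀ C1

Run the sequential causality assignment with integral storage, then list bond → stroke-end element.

b2 stroke→Sf1  (source Sf1 imposes f)
b5 stroke→J1  (C1 integral (e out))
b0 stroke→TF1  (J1 effort already set via bond 5)
b3 stroke→R1  (common-e at J1 fixed by 5)
b1 stroke→J2  (TF TF1: opposite of bond 0)
b4 stroke→R2  (common-e at J2 fixed by 1)

#0 stroke at TF1
#1 stroke at J2
#2 stroke at Sf1
#3 stroke at R1
#4 stroke at R2
#5 stroke at J1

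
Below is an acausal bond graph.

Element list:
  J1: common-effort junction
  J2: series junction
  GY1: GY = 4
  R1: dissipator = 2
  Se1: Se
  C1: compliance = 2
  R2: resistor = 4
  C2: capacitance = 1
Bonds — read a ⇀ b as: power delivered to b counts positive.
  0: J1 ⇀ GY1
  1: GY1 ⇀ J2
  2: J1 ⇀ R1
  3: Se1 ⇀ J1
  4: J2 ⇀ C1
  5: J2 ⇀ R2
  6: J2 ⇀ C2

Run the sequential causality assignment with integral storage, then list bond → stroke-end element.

#3 →J1  (source Se1 imposes e)
#0 →GY1  (J1 effort already set via bond 3)
#2 →R1  (common-e at J1 fixed by 3)
#1 →GY1  (through GY1, causality inverts; strokes same side of GY1)
#4 →J2  (1-jn J2 has f-setter on 1)
#5 →J2  (common-f at J2 fixed by 1)
#6 →J2  (common-f at J2 fixed by 1)

β0 stroke at GY1
β1 stroke at GY1
β2 stroke at R1
β3 stroke at J1
β4 stroke at J2
β5 stroke at J2
β6 stroke at J2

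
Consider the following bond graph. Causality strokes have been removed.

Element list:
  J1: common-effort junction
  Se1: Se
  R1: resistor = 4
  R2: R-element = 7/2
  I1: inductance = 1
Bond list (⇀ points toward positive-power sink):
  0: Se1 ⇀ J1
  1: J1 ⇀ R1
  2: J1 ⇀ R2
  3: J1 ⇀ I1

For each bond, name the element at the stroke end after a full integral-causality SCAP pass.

bond 0 stroke at J1  (source Se1 imposes e)
bond 1 stroke at R1  (common-e at J1 fixed by 0)
bond 2 stroke at R2  (J1: bond 0 brought effort, rest push out)
bond 3 stroke at I1  (0-jn J1 has e-setter on 0)

bond 0 stroke at J1
bond 1 stroke at R1
bond 2 stroke at R2
bond 3 stroke at I1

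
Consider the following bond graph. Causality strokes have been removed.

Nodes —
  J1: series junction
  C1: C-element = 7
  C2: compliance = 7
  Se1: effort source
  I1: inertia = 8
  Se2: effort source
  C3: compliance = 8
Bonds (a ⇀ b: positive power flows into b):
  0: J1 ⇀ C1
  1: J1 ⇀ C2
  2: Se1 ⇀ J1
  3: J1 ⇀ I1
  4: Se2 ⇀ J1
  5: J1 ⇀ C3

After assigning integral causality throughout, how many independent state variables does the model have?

4  (C1, C2, C3, I1 all integral)

#2 stroke at J1  (Se1 (Se) sets effort on bond)
#4 stroke at J1  (Se2 (Se) sets effort on bond)
#0 stroke at J1  (prefer integral on C1)
#1 stroke at J1  (C2: C, integral causality)
#3 stroke at I1  (I1 integral (f out))
#5 stroke at J1  (common-f at J1 fixed by 3)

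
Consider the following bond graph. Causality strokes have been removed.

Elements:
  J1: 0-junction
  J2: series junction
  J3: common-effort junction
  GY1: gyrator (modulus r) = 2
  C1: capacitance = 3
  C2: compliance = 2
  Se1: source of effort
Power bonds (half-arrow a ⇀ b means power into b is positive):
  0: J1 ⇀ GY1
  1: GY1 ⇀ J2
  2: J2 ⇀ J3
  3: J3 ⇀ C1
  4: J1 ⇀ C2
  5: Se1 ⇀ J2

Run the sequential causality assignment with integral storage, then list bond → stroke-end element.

β5 →J2  (Se1: effort source, stroke at far end)
β3 →J3  (prefer integral on C1)
β2 →J2  (J3: bond 3 brought effort, rest push out)
β1 →GY1  (only one flow-in slot at J2)
β0 →GY1  (GY GY1: same side as bond 1)
β4 →J1  (J1: last free bond brings effort in)

#0 stroke→GY1
#1 stroke→GY1
#2 stroke→J2
#3 stroke→J3
#4 stroke→J1
#5 stroke→J2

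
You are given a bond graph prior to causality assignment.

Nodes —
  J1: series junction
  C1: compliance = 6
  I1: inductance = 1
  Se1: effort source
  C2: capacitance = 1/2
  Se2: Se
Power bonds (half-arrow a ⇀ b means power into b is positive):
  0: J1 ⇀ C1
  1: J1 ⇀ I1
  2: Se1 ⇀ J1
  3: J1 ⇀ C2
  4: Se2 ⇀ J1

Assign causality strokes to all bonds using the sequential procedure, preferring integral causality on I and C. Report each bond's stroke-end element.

β2 →J1  (Se1 fixes effort; stroke away)
β4 →J1  (Se2 (Se) sets effort on bond)
β0 →J1  (C1 integral (e out))
β1 →I1  (I1: I, integral causality)
β3 →J1  (J1: bond 1 brought flow, rest push out)

β0 |J1
β1 |I1
β2 |J1
β3 |J1
β4 |J1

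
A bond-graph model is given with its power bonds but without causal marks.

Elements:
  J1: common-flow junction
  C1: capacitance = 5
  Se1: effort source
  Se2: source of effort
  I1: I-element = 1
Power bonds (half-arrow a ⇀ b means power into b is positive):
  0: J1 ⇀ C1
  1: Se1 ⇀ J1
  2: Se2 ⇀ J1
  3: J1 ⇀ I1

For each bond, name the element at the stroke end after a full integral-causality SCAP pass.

bond 1 stroke→J1  (Se1 fixes effort; stroke away)
bond 2 stroke→J1  (source Se2 imposes e)
bond 0 stroke→J1  (C1 integral (e out))
bond 3 stroke→I1  (closing 1-jn rule on J1)

#0 stroke at J1
#1 stroke at J1
#2 stroke at J1
#3 stroke at I1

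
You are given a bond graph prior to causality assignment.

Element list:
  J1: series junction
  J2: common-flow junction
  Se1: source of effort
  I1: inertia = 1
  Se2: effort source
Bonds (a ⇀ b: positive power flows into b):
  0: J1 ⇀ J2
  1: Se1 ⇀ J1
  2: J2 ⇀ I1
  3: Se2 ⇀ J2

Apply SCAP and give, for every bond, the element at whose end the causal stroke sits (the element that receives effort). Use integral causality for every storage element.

bond 1 |J1  (Se1 (Se) sets effort on bond)
bond 3 |J2  (Se2: effort source, stroke at far end)
bond 0 |J2  (only one flow-in slot at J1)
bond 2 |I1  (J2 needs exactly one f-in)

β0 stroke at J2
β1 stroke at J1
β2 stroke at I1
β3 stroke at J2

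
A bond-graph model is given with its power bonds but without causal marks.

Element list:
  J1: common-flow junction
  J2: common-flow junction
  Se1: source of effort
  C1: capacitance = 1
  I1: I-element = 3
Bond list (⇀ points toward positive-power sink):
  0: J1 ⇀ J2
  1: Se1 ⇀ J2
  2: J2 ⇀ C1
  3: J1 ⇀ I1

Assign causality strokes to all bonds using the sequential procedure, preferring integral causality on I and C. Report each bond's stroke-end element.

β1 stroke→J2  (source Se1 imposes e)
β2 stroke→J2  (prefer integral on C1)
β0 stroke→J1  (closing 1-jn rule on J2)
β3 stroke→I1  (J1: last free bond brings flow in)

#0 stroke→J1
#1 stroke→J2
#2 stroke→J2
#3 stroke→I1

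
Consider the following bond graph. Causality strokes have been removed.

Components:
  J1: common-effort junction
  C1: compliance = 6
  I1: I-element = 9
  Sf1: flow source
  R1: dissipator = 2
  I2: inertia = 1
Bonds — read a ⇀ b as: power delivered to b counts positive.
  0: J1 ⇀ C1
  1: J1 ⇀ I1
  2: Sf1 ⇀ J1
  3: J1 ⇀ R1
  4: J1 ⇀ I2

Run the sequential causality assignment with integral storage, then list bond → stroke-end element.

bond 0 stroke at J1
bond 1 stroke at I1
bond 2 stroke at Sf1
bond 3 stroke at R1
bond 4 stroke at I2

β2 stroke at Sf1  (Sf1 (Sf) sets flow on bond)
β0 stroke at J1  (C1: C, integral causality)
β1 stroke at I1  (0-jn J1 has e-setter on 0)
β3 stroke at R1  (0-jn J1 has e-setter on 0)
β4 stroke at I2  (0-jn J1 has e-setter on 0)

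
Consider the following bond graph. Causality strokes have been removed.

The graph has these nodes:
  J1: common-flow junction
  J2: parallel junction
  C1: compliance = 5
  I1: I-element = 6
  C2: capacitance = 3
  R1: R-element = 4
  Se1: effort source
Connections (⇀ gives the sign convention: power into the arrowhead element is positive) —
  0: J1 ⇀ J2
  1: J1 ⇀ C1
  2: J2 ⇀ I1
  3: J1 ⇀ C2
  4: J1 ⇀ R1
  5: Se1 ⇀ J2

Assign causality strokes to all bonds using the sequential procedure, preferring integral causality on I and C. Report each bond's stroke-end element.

#0 |J1
#1 |J1
#2 |I1
#3 |J1
#4 |R1
#5 |J2

bond 5 stroke at J2  (Se1 (Se) sets effort on bond)
bond 0 stroke at J1  (common-e at J2 fixed by 5)
bond 2 stroke at I1  (J2: bond 5 brought effort, rest push out)
bond 1 stroke at J1  (prefer integral on C1)
bond 3 stroke at J1  (C2: C, integral causality)
bond 4 stroke at R1  (only one flow-in slot at J1)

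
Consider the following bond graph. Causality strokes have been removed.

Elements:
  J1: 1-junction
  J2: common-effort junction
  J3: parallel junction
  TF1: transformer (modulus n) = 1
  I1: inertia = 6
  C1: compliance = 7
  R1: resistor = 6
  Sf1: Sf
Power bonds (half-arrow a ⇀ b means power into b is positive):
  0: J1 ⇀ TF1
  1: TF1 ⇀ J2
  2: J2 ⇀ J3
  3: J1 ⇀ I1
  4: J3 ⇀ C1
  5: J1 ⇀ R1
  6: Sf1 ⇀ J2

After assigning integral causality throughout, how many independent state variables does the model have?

#6 →Sf1  (Sf1 (Sf) sets flow on bond)
#3 →I1  (prefer integral on I1)
#0 →J1  (J1: bond 3 brought flow, rest push out)
#5 →J1  (1-jn J1 has f-setter on 3)
#1 →TF1  (TF TF1: opposite of bond 0)
#2 →J2  (only one effort-in slot at J2)
#4 →J3  (closing 0-jn rule on J3)

2  (C1, I1 all integral)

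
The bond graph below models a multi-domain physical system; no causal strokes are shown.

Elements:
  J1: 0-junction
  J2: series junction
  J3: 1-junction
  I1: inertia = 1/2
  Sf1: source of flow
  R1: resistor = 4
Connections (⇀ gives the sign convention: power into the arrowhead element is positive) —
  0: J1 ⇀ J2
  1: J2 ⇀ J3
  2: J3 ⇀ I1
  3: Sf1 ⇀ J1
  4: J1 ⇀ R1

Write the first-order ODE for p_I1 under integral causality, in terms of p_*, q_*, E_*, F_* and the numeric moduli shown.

dp_I1/dt = 4*F_Sf1 - 8*p_I1

β3 stroke→Sf1  (Sf1 (Sf) sets flow on bond)
β2 stroke→I1  (I1 integral (f out))
β1 stroke→J3  (J3 flow already set via bond 2)
β0 stroke→J2  (J2: bond 1 brought flow, rest push out)
β4 stroke→J1  (J1: last free bond brings effort in)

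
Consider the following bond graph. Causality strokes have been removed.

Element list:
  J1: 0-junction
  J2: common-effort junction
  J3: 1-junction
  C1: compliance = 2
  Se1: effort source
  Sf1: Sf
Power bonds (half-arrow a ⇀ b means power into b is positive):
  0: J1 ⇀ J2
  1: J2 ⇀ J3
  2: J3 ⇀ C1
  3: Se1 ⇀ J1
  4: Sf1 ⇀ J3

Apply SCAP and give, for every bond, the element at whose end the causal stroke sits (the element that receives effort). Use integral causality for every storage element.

#0 stroke→J2
#1 stroke→J3
#2 stroke→J3
#3 stroke→J1
#4 stroke→Sf1

β3 →J1  (Se1 (Se) sets effort on bond)
β4 →Sf1  (Sf1 (Sf) sets flow on bond)
β0 →J2  (J1: bond 3 brought effort, rest push out)
β1 →J3  (common-e at J2 fixed by 0)
β2 →J3  (J3: bond 4 brought flow, rest push out)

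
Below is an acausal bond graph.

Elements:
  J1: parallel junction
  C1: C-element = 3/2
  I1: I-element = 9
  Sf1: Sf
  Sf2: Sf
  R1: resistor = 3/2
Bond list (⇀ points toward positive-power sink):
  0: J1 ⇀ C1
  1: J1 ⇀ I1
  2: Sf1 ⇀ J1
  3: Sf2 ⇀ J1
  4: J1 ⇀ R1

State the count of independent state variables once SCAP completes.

2  (C1, I1 all integral)

#2 stroke at Sf1  (Sf1: flow source, stroke at near end)
#3 stroke at Sf2  (Sf2 (Sf) sets flow on bond)
#0 stroke at J1  (C1: C, integral causality)
#1 stroke at I1  (J1 effort already set via bond 0)
#4 stroke at R1  (common-e at J1 fixed by 0)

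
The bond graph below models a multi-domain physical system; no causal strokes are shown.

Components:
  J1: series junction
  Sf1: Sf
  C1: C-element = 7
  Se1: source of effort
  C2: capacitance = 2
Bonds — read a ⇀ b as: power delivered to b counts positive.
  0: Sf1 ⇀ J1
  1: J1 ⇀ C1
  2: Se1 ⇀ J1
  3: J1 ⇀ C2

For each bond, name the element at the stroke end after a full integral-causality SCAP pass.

β0 stroke at Sf1  (source Sf1 imposes f)
β2 stroke at J1  (source Se1 imposes e)
β1 stroke at J1  (J1 flow already set via bond 0)
β3 stroke at J1  (common-f at J1 fixed by 0)

#0 →Sf1
#1 →J1
#2 →J1
#3 →J1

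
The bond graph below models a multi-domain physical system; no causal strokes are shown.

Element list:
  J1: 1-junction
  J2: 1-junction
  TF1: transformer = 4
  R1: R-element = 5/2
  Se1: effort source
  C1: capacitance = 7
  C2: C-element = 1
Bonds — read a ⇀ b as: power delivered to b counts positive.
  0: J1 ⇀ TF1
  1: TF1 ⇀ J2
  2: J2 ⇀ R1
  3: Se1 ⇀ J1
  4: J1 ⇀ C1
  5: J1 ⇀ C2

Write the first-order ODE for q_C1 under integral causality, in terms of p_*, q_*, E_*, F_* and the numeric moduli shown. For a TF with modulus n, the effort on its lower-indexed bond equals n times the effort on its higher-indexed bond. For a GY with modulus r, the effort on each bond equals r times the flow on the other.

b3 stroke at J1  (Se1 fixes effort; stroke away)
b4 stroke at J1  (C1: C, integral causality)
b5 stroke at J1  (C2 outputs effort q/C2)
b0 stroke at TF1  (closing 1-jn rule on J1)
b1 stroke at J2  (through TF1, causality passes straight; one stroke at TF1)
b2 stroke at R1  (J2 needs exactly one f-in)

dq_C1/dt = E_Se1/40 - q_C1/280 - q_C2/40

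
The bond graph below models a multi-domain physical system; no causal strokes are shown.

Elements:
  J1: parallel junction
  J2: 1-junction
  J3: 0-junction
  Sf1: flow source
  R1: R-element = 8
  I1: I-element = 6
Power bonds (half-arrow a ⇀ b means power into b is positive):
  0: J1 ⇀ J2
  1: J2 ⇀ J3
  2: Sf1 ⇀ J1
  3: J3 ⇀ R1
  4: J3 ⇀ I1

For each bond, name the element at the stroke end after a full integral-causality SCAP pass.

#0 stroke→J1
#1 stroke→J2
#2 stroke→Sf1
#3 stroke→J3
#4 stroke→I1

#2 |Sf1  (Sf1 fixes flow; stroke at Sf1)
#0 |J1  (J1 needs exactly one e-in)
#1 |J2  (J2: bond 0 brought flow, rest push out)
#4 |I1  (I1 integral (f out))
#3 |J3  (J3 needs exactly one e-in)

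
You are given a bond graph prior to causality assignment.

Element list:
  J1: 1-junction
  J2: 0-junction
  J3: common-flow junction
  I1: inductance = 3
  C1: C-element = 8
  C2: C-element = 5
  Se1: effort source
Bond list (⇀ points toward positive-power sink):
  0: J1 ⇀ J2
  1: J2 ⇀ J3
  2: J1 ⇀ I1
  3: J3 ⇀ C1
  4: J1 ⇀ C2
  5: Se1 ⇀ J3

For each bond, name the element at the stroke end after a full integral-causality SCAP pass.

bond 5 |J3  (Se1 fixes effort; stroke away)
bond 2 |I1  (I1: I, integral causality)
bond 0 |J1  (common-f at J1 fixed by 2)
bond 4 |J1  (J1: bond 2 brought flow, rest push out)
bond 1 |J2  (closing 0-jn rule on J2)
bond 3 |J3  (1-jn J3 has f-setter on 1)

β0 stroke→J1
β1 stroke→J2
β2 stroke→I1
β3 stroke→J3
β4 stroke→J1
β5 stroke→J3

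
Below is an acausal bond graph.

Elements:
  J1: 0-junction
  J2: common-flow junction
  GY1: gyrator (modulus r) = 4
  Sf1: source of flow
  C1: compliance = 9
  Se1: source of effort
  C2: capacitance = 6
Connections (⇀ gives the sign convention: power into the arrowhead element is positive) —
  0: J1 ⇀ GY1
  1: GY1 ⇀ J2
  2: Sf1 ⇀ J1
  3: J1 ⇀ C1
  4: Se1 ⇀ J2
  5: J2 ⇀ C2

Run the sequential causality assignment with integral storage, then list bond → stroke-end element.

#2 stroke at Sf1  (Sf1: flow source, stroke at near end)
#4 stroke at J2  (Se1: effort source, stroke at far end)
#3 stroke at J1  (prefer integral on C1)
#0 stroke at GY1  (J1: bond 3 brought effort, rest push out)
#1 stroke at GY1  (GY1 both-in/both-out from 0)
#5 stroke at J2  (J2 flow already set via bond 1)

b0 stroke at GY1
b1 stroke at GY1
b2 stroke at Sf1
b3 stroke at J1
b4 stroke at J2
b5 stroke at J2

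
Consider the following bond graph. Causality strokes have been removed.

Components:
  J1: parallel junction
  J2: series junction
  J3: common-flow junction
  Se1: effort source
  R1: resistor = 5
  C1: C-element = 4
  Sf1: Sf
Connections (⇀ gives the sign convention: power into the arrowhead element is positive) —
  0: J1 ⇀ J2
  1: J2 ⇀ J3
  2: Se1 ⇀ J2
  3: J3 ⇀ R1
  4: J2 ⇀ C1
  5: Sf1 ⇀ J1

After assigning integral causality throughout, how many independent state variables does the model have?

#2 →J2  (Se1 fixes effort; stroke away)
#5 →Sf1  (Sf1: flow source, stroke at near end)
#0 →J1  (J1 needs exactly one e-in)
#1 →J2  (common-f at J2 fixed by 0)
#4 →J2  (common-f at J2 fixed by 0)
#3 →J3  (1-jn J3 has f-setter on 1)

1  (C1 all integral)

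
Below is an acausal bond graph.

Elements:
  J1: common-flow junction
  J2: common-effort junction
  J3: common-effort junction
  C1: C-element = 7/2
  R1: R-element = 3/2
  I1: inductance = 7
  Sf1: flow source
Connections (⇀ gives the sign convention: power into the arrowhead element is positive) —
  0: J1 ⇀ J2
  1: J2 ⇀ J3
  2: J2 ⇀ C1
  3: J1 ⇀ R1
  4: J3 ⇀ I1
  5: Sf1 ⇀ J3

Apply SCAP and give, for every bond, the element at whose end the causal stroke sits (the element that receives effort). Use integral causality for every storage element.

#5 stroke at Sf1  (Sf1: flow source, stroke at near end)
#2 stroke at J2  (C1 integral (e out))
#0 stroke at J1  (0-jn J2 has e-setter on 2)
#1 stroke at J3  (0-jn J2 has e-setter on 2)
#4 stroke at I1  (J3: bond 1 brought effort, rest push out)
#3 stroke at R1  (closing 1-jn rule on J1)

#0 stroke→J1
#1 stroke→J3
#2 stroke→J2
#3 stroke→R1
#4 stroke→I1
#5 stroke→Sf1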